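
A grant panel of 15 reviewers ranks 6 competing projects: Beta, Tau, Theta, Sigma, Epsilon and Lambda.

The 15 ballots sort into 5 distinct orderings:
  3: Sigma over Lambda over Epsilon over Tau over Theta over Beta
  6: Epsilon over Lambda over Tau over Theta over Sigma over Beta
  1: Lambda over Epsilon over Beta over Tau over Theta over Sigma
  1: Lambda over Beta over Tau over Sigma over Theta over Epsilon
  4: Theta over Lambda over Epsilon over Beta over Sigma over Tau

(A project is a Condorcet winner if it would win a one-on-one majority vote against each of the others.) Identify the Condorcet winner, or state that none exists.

Lambda

Head-to-head results (15 reviewers):
Beta vs Tau: Tau wins 9–6.
Beta vs Theta: Theta wins 13–2.
Beta–Sigma: Sigma 9–6.
Beta vs Epsilon: Epsilon, 14–1.
Beta–Lambda: Lambda 15–0.
Tau vs Theta: Tau, 11–4.
Tau vs Sigma: Tau wins 8–7.
Tau vs Epsilon: Epsilon, 14–1.
Tau vs Lambda: Lambda, 15–0.
Theta vs Sigma: Theta wins 11–4.
Theta vs Epsilon: Epsilon wins 10–5.
Theta–Lambda: Lambda 11–4.
Sigma vs Epsilon: Epsilon, 11–4.
Sigma vs Lambda: Lambda wins 12–3.
Epsilon vs Lambda: Lambda wins 9–6.
Lambda wins every pairwise contest, so Lambda is the Condorcet winner.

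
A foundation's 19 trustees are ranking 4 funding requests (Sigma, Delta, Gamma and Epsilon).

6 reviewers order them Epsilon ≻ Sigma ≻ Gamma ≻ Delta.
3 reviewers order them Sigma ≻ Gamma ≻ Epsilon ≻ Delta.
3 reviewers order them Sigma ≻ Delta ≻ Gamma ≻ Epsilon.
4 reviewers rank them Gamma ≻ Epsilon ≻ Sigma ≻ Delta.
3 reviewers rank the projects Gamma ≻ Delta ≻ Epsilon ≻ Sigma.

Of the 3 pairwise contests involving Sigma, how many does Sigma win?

Sigma against each rival (19 reviewers):
Sigma vs Delta: Sigma preferred on 6+3+3+4 = 16 ballots; Sigma wins 16–3.
Sigma vs Gamma: 6+3+3 = 12 for Sigma, 7 for Gamma — Sigma by 12–7.
Sigma vs Epsilon: Sigma is ranked higher on 3+3 = 6 ballots, Epsilon on 13. Epsilon wins 13–6.
Sigma beats Delta, Gamma; loses to Epsilon — 2 pairwise wins.

2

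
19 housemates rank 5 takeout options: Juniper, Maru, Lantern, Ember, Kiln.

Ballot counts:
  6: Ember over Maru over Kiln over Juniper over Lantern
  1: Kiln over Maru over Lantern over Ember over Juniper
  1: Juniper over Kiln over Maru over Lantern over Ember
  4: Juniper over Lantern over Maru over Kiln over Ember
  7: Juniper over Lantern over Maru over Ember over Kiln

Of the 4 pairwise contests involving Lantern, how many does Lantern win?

Lantern against each rival (19 friends):
Lantern vs Juniper: Juniper wins 18–1.
Lantern vs Maru: Lantern wins 11–8.
Lantern vs Ember: Lantern wins 13–6.
Lantern–Kiln: Lantern 11–8.
Lantern beats Maru, Ember, Kiln; loses to Juniper — 3 pairwise wins.

3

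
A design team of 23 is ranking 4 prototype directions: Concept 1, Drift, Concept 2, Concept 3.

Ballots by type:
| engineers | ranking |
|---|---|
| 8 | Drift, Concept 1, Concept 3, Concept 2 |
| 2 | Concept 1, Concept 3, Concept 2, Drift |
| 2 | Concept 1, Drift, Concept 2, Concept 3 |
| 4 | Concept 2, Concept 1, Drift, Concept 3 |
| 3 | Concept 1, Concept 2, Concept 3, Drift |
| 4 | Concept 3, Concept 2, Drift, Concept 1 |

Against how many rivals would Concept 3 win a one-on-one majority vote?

Concept 3 against each rival (23 engineers):
Concept 3 vs Concept 1: Concept 1, 19–4.
Concept 3–Drift: Drift 14–9.
Concept 3 vs Concept 2: Concept 3 wins 14–9.
Concept 3 beats Concept 2; loses to Concept 1, Drift — 1 pairwise win.

1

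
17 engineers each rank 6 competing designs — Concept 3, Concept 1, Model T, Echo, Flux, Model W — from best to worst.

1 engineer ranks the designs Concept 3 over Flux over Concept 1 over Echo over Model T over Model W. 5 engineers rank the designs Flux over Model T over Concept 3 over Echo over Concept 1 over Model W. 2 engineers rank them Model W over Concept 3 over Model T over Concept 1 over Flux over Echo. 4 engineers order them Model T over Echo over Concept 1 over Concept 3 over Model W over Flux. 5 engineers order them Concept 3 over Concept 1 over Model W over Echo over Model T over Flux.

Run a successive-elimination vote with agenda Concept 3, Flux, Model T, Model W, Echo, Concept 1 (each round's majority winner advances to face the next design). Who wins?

Model T

Round 1: Concept 3 vs Flux — 12–5, Concept 3 advances.
Round 2: Concept 3 vs Model T — 8–9, Model T advances.
Round 3: Model T vs Model W — 10–7, Model T advances.
Round 4: Model T vs Echo — 11–6, Model T advances.
Round 5: Model T vs Concept 1 — 11–6, Model T advances.
Model T survives the agenda.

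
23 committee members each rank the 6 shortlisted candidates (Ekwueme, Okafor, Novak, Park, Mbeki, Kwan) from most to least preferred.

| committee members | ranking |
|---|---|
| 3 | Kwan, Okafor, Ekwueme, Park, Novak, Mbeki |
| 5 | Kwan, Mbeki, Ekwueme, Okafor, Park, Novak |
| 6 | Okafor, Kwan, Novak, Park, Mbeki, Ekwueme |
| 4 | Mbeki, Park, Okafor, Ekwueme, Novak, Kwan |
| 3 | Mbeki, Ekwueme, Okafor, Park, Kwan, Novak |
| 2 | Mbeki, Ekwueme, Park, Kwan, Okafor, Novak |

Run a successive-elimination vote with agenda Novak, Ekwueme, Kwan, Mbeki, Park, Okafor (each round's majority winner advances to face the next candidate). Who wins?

Round 1: Novak vs Ekwueme — 6–17, Ekwueme advances.
Round 2: Ekwueme vs Kwan — 9–14, Kwan advances.
Round 3: Kwan vs Mbeki — 14–9, Kwan advances.
Round 4: Kwan vs Park — 14–9, Kwan advances.
Round 5: Kwan vs Okafor — 10–13, Okafor advances.
The agenda winner is Okafor.

Okafor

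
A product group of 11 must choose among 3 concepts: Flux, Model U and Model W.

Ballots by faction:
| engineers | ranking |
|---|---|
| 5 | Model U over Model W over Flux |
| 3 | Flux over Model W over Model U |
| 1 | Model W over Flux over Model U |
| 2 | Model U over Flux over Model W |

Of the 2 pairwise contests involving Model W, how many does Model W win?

1

Model W against each rival (11 engineers):
Model W vs Flux: 6 to 5, Model W.
Model W vs Model U: Model W preferred on 3+1 = 4 ballots; Model U wins 7–4.
Model W beats Flux; loses to Model U — 1 pairwise win.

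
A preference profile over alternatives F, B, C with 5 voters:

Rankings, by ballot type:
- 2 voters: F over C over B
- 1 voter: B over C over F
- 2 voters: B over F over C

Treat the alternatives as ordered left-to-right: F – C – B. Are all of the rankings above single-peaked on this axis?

Axis positions: F=1, C=2, B=3.
Ballot type 1 (peak F at position 1): ranking walks positions 1-2-3, expanding outward from the peak — single-peaked.
Ballot type 2 (peak B at position 3): ranking walks positions 3-2-1, expanding outward from the peak — single-peaked.
Ballot type 3: ranking walks positions 3-1-2; F is ranked above C even though C lies between F and the peak B on the axis — preferences dip and rise again. Not single-peaked.
Ballot type 3 violates single-peakedness, so the profile is not single-peaked on this axis.

no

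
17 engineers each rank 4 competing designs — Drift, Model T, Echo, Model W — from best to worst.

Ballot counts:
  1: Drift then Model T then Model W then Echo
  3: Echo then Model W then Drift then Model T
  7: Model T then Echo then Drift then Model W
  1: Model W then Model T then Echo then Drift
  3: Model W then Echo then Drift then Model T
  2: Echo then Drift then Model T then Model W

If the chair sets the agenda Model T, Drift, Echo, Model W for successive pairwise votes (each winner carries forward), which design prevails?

Round 1: Model T vs Drift — 8–9, Drift advances.
Round 2: Drift vs Echo — 1–16, Echo advances.
Round 3: Echo vs Model W — 12–5, Echo advances.
Echo survives the agenda.

Echo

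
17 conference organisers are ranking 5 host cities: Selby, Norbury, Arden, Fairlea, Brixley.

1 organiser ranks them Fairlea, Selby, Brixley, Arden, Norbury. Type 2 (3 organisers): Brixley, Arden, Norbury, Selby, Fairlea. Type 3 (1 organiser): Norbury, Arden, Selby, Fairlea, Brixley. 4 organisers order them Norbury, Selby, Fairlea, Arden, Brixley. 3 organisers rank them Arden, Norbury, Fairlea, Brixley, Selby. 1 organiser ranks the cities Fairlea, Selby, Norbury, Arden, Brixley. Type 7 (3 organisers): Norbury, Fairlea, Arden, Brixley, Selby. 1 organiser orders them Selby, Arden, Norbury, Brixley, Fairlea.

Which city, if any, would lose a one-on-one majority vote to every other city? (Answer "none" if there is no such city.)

Pairwise majorities:
Selby vs Norbury: Selby preferred on 1+1+1 = 3 ballots; Norbury wins 14–3.
Selby vs Arden: 7 to 10, Arden.
Selby vs Fairlea: 3+1+4+1 = 9 for Selby, 8 for Fairlea — Selby by 9–8.
Selby vs Brixley: Brixley, 9–8.
Norbury–Arden: Norbury 9–8.
Norbury vs Fairlea: 15 to 2, Norbury.
Norbury vs Brixley: 13 to 4, Norbury.
Arden vs Fairlea: Fairlea wins 9–8.
Arden vs Brixley: Arden is ranked higher on 1+4+3+1+3+1 = 13 ballots, Brixley on 4. Arden wins 13–4.
Fairlea vs Brixley: 1+1+4+3+1+3 = 13 for Fairlea, 4 for Brixley — Fairlea by 13–4.
No city is winless: Selby beats Fairlea; Norbury beats Selby; Arden beats Selby; Fairlea beats Arden; Brixley beats Selby. There is no Condorcet loser.

none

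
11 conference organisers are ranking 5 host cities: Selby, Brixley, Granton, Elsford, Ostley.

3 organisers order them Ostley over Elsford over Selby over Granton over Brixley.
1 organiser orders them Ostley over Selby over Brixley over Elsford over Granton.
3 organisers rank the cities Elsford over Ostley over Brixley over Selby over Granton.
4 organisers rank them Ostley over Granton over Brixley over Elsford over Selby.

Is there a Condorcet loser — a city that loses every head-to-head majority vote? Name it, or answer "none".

Pairwise majorities:
Selby vs Brixley: Brixley, 7–4.
Selby vs Granton: 3+1+3 = 7 for Selby, 4 for Granton — Selby by 7–4.
Selby vs Elsford: Elsford, 10–1.
Selby–Ostley: Ostley 11–0.
Brixley vs Granton: 4 to 7, Granton.
Brixley vs Elsford: Brixley preferred on 1+4 = 5 ballots; Elsford wins 6–5.
Brixley vs Ostley: 0 for Brixley, 11 for Ostley — Ostley by 11–0.
Granton vs Elsford: Elsford, 7–4.
Granton vs Ostley: Granton preferred on 0 ballots; Ostley wins 11–0.
Elsford vs Ostley: Ostley wins 8–3.
No city is winless: Selby beats Granton; Brixley beats Selby; Granton beats Brixley; Elsford beats Selby; Ostley beats Selby. There is no Condorcet loser.

none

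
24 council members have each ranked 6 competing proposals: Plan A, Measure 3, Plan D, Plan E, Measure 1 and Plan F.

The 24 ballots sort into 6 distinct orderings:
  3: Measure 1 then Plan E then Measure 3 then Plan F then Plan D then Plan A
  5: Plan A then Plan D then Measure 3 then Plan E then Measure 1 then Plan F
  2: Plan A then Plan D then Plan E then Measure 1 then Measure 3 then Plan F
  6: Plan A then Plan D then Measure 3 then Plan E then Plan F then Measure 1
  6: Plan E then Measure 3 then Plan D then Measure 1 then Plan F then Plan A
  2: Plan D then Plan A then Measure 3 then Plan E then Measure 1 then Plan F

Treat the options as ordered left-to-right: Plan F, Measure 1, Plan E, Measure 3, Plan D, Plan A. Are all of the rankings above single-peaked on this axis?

Axis positions: Plan F=1, Measure 1=2, Plan E=3, Measure 3=4, Plan D=5, Plan A=6.
Faction 1 (peak Measure 1 at position 2): ranking walks positions 2-3-4-1-5-6, expanding outward from the peak — single-peaked.
Faction 2 (peak Plan A at position 6): ranking walks positions 6-5-4-3-2-1, expanding outward from the peak — single-peaked.
Faction 3: ranking walks positions 6-5-3-2-4-1; Plan E is ranked above Measure 3 even though Measure 3 lies between Plan E and the peak Plan A on the axis — preferences dip and rise again. Not single-peaked.
Faction 4: ranking walks positions 6-5-4-3-1-2; Plan F is ranked above Measure 1 even though Measure 1 lies between Plan F and the peak Plan A on the axis — preferences dip and rise again. Not single-peaked.
Faction 5 (peak Plan E at position 3): ranking walks positions 3-4-5-2-1-6, expanding outward from the peak — single-peaked.
Faction 6 (peak Plan D at position 5): ranking walks positions 5-6-4-3-2-1, expanding outward from the peak — single-peaked.
Faction 3 violates single-peakedness, so the profile is not single-peaked on this axis.

no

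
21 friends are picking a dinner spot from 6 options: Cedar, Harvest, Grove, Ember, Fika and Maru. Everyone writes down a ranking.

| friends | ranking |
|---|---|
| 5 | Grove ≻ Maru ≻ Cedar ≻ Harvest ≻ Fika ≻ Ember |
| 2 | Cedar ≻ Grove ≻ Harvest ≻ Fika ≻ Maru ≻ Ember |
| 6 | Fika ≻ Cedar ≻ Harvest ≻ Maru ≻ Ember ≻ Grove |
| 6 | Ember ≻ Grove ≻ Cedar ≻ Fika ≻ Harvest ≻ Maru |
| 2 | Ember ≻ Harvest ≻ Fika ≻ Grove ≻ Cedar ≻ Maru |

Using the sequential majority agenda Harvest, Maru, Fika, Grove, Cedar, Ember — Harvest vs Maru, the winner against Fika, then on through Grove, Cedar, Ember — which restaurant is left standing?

Round 1: Harvest vs Maru — 16–5, Harvest advances.
Round 2: Harvest vs Fika — 9–12, Fika advances.
Round 3: Fika vs Grove — 8–13, Grove advances.
Round 4: Grove vs Cedar — 13–8, Grove advances.
Round 5: Grove vs Ember — 7–14, Ember advances.
The agenda winner is Ember.

Ember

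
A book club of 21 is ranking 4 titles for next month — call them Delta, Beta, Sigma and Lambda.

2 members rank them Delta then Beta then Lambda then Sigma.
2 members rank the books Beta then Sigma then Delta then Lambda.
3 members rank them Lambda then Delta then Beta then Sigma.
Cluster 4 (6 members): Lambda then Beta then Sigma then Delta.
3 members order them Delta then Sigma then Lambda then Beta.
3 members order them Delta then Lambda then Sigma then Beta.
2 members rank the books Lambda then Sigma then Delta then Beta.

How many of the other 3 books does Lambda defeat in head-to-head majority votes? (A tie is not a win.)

3

Lambda against each rival (21 members):
Lambda vs Delta: Lambda preferred on 3+6+2 = 11 ballots; Lambda wins 11–10.
Lambda vs Beta: Lambda wins 17–4.
Lambda vs Sigma: Lambda wins 16–5.
Lambda beats Delta, Beta, Sigma — 3 pairwise wins.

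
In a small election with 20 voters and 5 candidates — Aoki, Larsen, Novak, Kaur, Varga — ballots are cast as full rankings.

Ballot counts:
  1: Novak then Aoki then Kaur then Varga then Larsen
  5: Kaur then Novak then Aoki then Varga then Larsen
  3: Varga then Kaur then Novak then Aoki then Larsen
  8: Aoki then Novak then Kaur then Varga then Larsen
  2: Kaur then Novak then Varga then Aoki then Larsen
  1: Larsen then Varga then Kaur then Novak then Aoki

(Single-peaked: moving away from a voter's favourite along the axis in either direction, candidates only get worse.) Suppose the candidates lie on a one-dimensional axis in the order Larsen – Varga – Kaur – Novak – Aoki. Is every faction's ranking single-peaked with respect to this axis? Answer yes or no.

yes

Axis positions: Larsen=1, Varga=2, Kaur=3, Novak=4, Aoki=5.
Faction 1 (peak Novak at position 4): ranking walks positions 4-5-3-2-1, expanding outward from the peak — single-peaked.
Faction 2 (peak Kaur at position 3): ranking walks positions 3-4-5-2-1, expanding outward from the peak — single-peaked.
Faction 3 (peak Varga at position 2): ranking walks positions 2-3-4-5-1, expanding outward from the peak — single-peaked.
Faction 4 (peak Aoki at position 5): ranking walks positions 5-4-3-2-1, expanding outward from the peak — single-peaked.
Faction 5 (peak Kaur at position 3): ranking walks positions 3-4-2-5-1, expanding outward from the peak — single-peaked.
Faction 6 (peak Larsen at position 1): ranking walks positions 1-2-3-4-5, expanding outward from the peak — single-peaked.
Every ranking is single-peaked on this axis.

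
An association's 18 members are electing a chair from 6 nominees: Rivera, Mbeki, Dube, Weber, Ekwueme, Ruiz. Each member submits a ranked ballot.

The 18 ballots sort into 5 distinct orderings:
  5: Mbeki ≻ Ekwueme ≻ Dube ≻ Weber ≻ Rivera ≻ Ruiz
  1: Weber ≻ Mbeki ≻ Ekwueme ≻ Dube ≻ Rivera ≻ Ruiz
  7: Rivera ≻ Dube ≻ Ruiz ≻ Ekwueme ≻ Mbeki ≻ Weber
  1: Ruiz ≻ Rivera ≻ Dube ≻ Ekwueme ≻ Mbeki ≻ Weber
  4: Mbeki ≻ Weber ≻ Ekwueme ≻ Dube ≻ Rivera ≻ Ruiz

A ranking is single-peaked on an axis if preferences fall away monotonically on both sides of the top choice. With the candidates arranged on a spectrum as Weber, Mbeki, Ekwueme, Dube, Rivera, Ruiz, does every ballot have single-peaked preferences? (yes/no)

Axis positions: Weber=1, Mbeki=2, Ekwueme=3, Dube=4, Rivera=5, Ruiz=6.
Faction 1 (peak Mbeki at position 2): ranking walks positions 2-3-4-1-5-6, expanding outward from the peak — single-peaked.
Faction 2 (peak Weber at position 1): ranking walks positions 1-2-3-4-5-6, expanding outward from the peak — single-peaked.
Faction 3 (peak Rivera at position 5): ranking walks positions 5-4-6-3-2-1, expanding outward from the peak — single-peaked.
Faction 4 (peak Ruiz at position 6): ranking walks positions 6-5-4-3-2-1, expanding outward from the peak — single-peaked.
Faction 5 (peak Mbeki at position 2): ranking walks positions 2-1-3-4-5-6, expanding outward from the peak — single-peaked.
Every ranking is single-peaked on this axis.

yes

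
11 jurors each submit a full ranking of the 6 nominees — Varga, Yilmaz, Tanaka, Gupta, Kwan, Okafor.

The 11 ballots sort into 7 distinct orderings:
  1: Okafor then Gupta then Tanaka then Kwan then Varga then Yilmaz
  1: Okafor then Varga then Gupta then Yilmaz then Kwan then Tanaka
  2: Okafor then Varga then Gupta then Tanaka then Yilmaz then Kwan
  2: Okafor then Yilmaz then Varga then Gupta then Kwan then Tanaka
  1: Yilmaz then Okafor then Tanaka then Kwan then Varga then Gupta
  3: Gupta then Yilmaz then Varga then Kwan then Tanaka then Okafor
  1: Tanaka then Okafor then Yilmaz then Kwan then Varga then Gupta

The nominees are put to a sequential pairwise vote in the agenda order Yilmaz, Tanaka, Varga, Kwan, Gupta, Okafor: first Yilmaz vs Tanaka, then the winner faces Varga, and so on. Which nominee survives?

Round 1: Yilmaz vs Tanaka — 7–4, Yilmaz advances.
Round 2: Yilmaz vs Varga — 7–4, Yilmaz advances.
Round 3: Yilmaz vs Kwan — 10–1, Yilmaz advances.
Round 4: Yilmaz vs Gupta — 4–7, Gupta advances.
Round 5: Gupta vs Okafor — 3–8, Okafor advances.
The agenda winner is Okafor.

Okafor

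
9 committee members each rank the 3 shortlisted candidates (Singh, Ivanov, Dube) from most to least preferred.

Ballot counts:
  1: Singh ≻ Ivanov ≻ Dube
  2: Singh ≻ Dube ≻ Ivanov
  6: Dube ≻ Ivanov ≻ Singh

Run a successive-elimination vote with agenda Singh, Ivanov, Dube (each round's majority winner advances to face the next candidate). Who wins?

Round 1: Singh vs Ivanov — 3–6, Ivanov advances.
Round 2: Ivanov vs Dube — 1–8, Dube advances.
Dube survives the agenda.

Dube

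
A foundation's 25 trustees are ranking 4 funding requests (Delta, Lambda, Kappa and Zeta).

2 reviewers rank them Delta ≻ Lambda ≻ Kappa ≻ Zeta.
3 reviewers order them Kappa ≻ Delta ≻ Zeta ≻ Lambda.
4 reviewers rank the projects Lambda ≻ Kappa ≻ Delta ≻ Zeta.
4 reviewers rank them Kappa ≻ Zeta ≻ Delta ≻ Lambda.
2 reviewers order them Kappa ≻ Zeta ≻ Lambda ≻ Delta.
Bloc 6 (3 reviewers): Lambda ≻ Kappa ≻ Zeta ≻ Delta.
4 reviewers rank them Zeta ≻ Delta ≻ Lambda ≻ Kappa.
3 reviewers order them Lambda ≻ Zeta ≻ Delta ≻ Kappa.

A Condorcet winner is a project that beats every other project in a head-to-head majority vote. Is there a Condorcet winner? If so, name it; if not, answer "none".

none

Pairwise majorities:
Delta vs Lambda: Delta, 13–12.
Delta vs Kappa: Kappa wins 16–9.
Delta vs Zeta: Zeta wins 16–9.
Lambda–Kappa: Lambda 16–9.
Lambda vs Zeta: Zeta wins 13–12.
Kappa vs Zeta: Kappa wins 18–7.
Every project loses at least once (Delta loses to Kappa; Lambda loses to Delta; Kappa loses to Lambda; Zeta loses to Kappa). The majority relation contains the cycle Delta beats Lambda beats Kappa beats Delta, so there is no Condorcet winner.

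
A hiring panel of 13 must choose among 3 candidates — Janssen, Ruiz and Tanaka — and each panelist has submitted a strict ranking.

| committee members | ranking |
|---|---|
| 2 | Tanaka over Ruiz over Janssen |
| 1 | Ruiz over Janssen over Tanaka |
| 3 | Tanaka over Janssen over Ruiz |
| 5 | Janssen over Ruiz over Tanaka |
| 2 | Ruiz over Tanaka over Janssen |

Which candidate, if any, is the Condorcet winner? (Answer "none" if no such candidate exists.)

none

Head-to-head results (13 committee members):
Janssen vs Ruiz: Janssen wins 8–5.
Janssen vs Tanaka: 6 to 7, Tanaka.
Ruiz–Tanaka: Ruiz 8–5.
Every candidate loses at least once (Janssen loses to Tanaka; Ruiz loses to Janssen; Tanaka loses to Ruiz). The majority relation contains the cycle Janssen > Ruiz > Tanaka > Janssen, so there is no Condorcet winner.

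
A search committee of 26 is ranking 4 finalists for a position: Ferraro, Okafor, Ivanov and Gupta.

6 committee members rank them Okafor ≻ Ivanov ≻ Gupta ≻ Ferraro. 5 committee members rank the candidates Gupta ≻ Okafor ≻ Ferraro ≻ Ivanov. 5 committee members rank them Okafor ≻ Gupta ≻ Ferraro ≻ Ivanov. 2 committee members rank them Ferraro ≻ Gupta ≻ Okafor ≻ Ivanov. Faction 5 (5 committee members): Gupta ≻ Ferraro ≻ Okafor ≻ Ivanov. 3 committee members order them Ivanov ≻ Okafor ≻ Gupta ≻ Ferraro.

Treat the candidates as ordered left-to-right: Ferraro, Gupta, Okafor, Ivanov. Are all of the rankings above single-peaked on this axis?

Axis positions: Ferraro=1, Gupta=2, Okafor=3, Ivanov=4.
Faction 1 (peak Okafor at position 3): ranking walks positions 3-4-2-1, expanding outward from the peak — single-peaked.
Faction 2 (peak Gupta at position 2): ranking walks positions 2-3-1-4, expanding outward from the peak — single-peaked.
Faction 3 (peak Okafor at position 3): ranking walks positions 3-2-1-4, expanding outward from the peak — single-peaked.
Faction 4 (peak Ferraro at position 1): ranking walks positions 1-2-3-4, expanding outward from the peak — single-peaked.
Faction 5 (peak Gupta at position 2): ranking walks positions 2-1-3-4, expanding outward from the peak — single-peaked.
Faction 6 (peak Ivanov at position 4): ranking walks positions 4-3-2-1, expanding outward from the peak — single-peaked.
Every ranking is single-peaked on this axis.

yes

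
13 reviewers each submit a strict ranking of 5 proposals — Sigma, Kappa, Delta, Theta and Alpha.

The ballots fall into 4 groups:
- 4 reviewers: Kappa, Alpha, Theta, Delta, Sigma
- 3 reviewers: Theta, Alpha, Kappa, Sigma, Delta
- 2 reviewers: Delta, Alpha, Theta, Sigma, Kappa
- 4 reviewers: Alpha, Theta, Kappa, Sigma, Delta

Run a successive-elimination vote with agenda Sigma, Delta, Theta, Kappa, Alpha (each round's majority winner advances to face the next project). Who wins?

Round 1: Sigma vs Delta — 7–6, Sigma advances.
Round 2: Sigma vs Theta — 0–13, Theta advances.
Round 3: Theta vs Kappa — 9–4, Theta advances.
Round 4: Theta vs Alpha — 3–10, Alpha advances.
Alpha survives the agenda.

Alpha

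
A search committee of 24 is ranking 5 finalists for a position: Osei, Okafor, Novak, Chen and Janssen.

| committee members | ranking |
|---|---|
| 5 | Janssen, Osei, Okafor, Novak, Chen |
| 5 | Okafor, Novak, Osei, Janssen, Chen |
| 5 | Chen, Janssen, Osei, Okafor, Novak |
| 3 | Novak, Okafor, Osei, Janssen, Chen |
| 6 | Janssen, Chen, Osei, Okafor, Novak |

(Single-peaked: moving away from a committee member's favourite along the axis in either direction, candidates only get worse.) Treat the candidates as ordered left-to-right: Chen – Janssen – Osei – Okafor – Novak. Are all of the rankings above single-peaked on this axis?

Axis positions: Chen=1, Janssen=2, Osei=3, Okafor=4, Novak=5.
Bloc 1 (peak Janssen at position 2): ranking walks positions 2-3-4-5-1, expanding outward from the peak — single-peaked.
Bloc 2 (peak Okafor at position 4): ranking walks positions 4-5-3-2-1, expanding outward from the peak — single-peaked.
Bloc 3 (peak Chen at position 1): ranking walks positions 1-2-3-4-5, expanding outward from the peak — single-peaked.
Bloc 4 (peak Novak at position 5): ranking walks positions 5-4-3-2-1, expanding outward from the peak — single-peaked.
Bloc 5 (peak Janssen at position 2): ranking walks positions 2-1-3-4-5, expanding outward from the peak — single-peaked.
Every ranking is single-peaked on this axis.

yes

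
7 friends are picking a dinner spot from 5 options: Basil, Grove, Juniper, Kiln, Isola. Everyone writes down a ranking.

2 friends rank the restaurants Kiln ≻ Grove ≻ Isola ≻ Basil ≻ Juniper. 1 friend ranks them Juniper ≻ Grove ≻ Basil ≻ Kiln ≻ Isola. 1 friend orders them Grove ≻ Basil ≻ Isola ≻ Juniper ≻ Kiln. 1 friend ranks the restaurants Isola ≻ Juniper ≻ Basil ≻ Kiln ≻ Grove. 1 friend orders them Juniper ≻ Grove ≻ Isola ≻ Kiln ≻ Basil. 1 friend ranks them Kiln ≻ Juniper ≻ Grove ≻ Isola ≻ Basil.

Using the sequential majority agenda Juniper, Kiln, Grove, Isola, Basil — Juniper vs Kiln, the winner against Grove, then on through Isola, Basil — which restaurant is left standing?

Isola

Round 1: Juniper vs Kiln — 4–3, Juniper advances.
Round 2: Juniper vs Grove — 4–3, Juniper advances.
Round 3: Juniper vs Isola — 3–4, Isola advances.
Round 4: Isola vs Basil — 5–2, Isola advances.
The agenda winner is Isola.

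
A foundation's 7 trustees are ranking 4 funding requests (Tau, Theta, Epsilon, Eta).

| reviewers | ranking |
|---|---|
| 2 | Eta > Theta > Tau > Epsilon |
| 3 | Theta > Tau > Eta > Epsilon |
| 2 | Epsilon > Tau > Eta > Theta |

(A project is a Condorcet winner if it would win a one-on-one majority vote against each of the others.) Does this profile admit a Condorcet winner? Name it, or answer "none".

none

Pairwise majorities:
Tau vs Theta: 2 for Tau, 5 for Theta — Theta by 5–2.
Tau vs Epsilon: 5 to 2, Tau.
Tau vs Eta: 3+2 = 5 for Tau, 2 for Eta — Tau by 5–2.
Theta vs Epsilon: Theta preferred on 2+3 = 5 ballots; Theta wins 5–2.
Theta vs Eta: Theta preferred on 3 ballots; Eta wins 4–3.
Epsilon vs Eta: 2 for Epsilon, 5 for Eta — Eta by 5–2.
No project is unbeaten: Tau loses to Theta; Theta loses to Eta; Epsilon loses to Tau; Eta loses to Tau. In particular Tau beats Eta beats Theta beats Tau is a majority cycle — no Condorcet winner exists.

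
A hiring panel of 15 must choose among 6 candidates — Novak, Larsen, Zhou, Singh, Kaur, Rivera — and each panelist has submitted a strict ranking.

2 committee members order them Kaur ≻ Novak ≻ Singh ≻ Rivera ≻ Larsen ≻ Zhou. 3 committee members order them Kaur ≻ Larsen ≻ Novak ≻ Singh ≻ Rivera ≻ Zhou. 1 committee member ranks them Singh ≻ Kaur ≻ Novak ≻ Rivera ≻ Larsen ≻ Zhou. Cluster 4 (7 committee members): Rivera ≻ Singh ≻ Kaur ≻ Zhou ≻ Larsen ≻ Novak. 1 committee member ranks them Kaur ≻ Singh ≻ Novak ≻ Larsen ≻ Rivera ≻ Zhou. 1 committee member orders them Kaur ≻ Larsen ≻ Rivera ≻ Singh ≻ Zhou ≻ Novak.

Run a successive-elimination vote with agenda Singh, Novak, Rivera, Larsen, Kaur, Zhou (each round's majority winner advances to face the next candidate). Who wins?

Round 1: Singh vs Novak — 10–5, Singh advances.
Round 2: Singh vs Rivera — 7–8, Rivera advances.
Round 3: Rivera vs Larsen — 10–5, Rivera advances.
Round 4: Rivera vs Kaur — 7–8, Kaur advances.
Round 5: Kaur vs Zhou — 15–0, Kaur advances.
The agenda winner is Kaur.

Kaur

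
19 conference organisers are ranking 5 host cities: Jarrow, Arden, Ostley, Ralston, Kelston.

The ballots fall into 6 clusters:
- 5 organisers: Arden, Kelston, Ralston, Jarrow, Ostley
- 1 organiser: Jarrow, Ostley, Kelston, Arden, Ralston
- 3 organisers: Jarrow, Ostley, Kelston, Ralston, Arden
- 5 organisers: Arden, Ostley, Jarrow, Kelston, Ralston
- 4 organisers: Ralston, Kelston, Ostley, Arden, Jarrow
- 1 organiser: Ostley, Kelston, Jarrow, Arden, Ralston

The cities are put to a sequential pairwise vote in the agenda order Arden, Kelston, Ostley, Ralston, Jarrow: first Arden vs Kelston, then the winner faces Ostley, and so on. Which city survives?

Arden

Round 1: Arden vs Kelston — 10–9, Arden advances.
Round 2: Arden vs Ostley — 10–9, Arden advances.
Round 3: Arden vs Ralston — 12–7, Arden advances.
Round 4: Arden vs Jarrow — 14–5, Arden advances.
Arden survives the agenda.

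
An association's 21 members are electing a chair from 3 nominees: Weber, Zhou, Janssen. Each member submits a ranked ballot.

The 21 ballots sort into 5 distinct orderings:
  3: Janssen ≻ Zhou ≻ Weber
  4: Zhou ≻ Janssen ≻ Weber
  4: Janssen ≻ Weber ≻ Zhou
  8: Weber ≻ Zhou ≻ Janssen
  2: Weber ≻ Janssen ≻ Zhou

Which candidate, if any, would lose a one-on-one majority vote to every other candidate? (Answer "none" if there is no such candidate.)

Head-to-head results (21 voters):
Weber vs Zhou: Weber, 14–7.
Weber vs Janssen: Janssen, 11–10.
Zhou–Janssen: Zhou 12–9.
No candidate is winless: Weber beats Zhou; Zhou beats Janssen; Janssen beats Weber. There is no Condorcet loser.

none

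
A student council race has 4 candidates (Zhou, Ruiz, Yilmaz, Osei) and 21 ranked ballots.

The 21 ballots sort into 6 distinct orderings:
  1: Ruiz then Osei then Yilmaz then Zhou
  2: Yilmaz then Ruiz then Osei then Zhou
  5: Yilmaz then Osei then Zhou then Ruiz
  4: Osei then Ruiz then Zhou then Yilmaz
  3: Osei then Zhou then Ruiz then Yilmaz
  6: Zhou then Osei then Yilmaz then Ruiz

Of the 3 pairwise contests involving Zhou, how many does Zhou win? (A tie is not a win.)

Zhou against each rival (21 voters):
Zhou vs Ruiz: 14 to 7, Zhou.
Zhou vs Yilmaz: Zhou preferred on 4+3+6 = 13 ballots; Zhou wins 13–8.
Zhou vs Osei: Osei, 15–6.
Zhou beats Ruiz, Yilmaz; loses to Osei — 2 pairwise wins.

2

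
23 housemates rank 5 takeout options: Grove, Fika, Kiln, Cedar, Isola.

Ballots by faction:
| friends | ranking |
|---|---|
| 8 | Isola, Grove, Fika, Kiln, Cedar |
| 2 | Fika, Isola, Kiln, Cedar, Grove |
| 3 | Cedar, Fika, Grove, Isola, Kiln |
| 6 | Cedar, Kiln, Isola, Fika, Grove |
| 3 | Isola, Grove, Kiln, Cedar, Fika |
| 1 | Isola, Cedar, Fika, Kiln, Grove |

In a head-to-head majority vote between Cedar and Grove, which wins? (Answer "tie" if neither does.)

Cedar

Ballots ranking Cedar above Grove: 2 + 3 + 6 + 1 = 12.
Ballots ranking Grove above Cedar: 23 − 12 = 11.
Cedar wins the head-to-head 12–11.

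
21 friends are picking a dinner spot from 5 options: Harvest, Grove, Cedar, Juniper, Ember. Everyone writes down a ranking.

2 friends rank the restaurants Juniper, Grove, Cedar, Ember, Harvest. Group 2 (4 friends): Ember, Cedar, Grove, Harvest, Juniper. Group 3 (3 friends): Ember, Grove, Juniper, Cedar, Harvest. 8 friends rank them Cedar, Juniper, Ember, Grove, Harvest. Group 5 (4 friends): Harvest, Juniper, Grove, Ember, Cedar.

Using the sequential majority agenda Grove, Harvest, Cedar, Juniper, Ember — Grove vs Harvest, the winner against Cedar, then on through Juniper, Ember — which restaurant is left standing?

Round 1: Grove vs Harvest — 17–4, Grove advances.
Round 2: Grove vs Cedar — 9–12, Cedar advances.
Round 3: Cedar vs Juniper — 12–9, Cedar advances.
Round 4: Cedar vs Ember — 10–11, Ember advances.
Ember survives the agenda.

Ember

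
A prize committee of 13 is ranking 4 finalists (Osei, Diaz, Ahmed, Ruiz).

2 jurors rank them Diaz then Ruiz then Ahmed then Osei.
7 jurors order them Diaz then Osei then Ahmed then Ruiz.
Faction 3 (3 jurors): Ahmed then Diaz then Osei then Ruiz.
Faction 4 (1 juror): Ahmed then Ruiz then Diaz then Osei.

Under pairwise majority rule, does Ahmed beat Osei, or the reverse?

Ballots ranking Ahmed above Osei: 2 + 3 + 1 = 6.
Ballots ranking Osei above Ahmed: 13 − 6 = 7.
Osei wins the head-to-head 7–6.

Osei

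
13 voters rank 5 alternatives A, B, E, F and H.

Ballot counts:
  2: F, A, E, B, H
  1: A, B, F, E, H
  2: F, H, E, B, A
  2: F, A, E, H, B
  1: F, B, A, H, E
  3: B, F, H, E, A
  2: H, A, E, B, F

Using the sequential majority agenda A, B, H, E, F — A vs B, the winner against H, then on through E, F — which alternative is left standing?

Round 1: A vs B — 7–6, A advances.
Round 2: A vs H — 6–7, H advances.
Round 3: H vs E — 8–5, H advances.
Round 4: H vs F — 2–11, F advances.
The agenda winner is F.

F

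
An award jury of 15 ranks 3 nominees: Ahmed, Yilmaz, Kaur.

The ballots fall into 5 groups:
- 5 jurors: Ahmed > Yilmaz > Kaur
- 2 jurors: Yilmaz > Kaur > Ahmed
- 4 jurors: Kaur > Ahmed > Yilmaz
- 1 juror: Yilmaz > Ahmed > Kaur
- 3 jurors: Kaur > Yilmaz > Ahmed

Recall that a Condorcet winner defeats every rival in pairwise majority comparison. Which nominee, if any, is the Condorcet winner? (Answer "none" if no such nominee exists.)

Head-to-head results (15 jurors):
Ahmed vs Yilmaz: Ahmed wins 9–6.
Ahmed vs Kaur: Kaur wins 9–6.
Yilmaz vs Kaur: Yilmaz, 8–7.
No nominee is unbeaten: Ahmed loses to Kaur; Yilmaz loses to Ahmed; Kaur loses to Yilmaz. In particular Ahmed → Yilmaz → Kaur → Ahmed is a majority cycle — no Condorcet winner exists.

none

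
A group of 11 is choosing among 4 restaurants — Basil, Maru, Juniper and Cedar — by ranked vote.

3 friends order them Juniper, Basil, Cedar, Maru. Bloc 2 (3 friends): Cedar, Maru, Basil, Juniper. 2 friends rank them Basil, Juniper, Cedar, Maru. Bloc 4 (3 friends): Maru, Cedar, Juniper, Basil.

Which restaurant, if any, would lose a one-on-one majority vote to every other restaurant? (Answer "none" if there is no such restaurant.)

Basil

Pairwise majorities:
Basil vs Maru: Maru wins 6–5.
Basil vs Juniper: 3+2 = 5 for Basil, 6 for Juniper — Juniper by 6–5.
Basil vs Cedar: Cedar wins 6–5.
Maru vs Juniper: Maru wins 6–5.
Maru vs Cedar: Cedar wins 8–3.
Juniper vs Cedar: Cedar wins 6–5.
Basil is beaten in every head-to-head and is the Condorcet loser.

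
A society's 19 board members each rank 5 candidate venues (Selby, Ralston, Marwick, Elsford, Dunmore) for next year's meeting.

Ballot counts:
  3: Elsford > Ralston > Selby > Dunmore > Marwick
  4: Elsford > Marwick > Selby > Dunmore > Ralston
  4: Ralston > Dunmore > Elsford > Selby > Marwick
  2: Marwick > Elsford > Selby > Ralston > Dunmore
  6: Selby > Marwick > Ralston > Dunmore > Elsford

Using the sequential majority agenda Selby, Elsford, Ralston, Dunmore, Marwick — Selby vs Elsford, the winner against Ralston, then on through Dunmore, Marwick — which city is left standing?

Round 1: Selby vs Elsford — 6–13, Elsford advances.
Round 2: Elsford vs Ralston — 9–10, Ralston advances.
Round 3: Ralston vs Dunmore — 15–4, Ralston advances.
Round 4: Ralston vs Marwick — 7–12, Marwick advances.
The agenda winner is Marwick.

Marwick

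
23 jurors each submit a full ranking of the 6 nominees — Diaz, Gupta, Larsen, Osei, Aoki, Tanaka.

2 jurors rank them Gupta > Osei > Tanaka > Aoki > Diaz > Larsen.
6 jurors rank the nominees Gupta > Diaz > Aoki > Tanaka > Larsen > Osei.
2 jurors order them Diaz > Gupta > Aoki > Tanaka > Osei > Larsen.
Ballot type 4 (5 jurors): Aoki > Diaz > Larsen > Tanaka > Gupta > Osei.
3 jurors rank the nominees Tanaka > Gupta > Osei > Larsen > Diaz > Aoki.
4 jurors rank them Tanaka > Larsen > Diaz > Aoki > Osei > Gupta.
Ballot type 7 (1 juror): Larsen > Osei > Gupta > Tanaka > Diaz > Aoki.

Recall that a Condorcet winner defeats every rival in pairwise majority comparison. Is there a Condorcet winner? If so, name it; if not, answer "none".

Pairwise majorities:
Diaz vs Gupta: 2+5+4 = 11 for Diaz, 12 for Gupta — Gupta by 12–11.
Diaz vs Larsen: Diaz wins 15–8.
Diaz vs Osei: Diaz is ranked higher on 6+2+5+4 = 17 ballots, Osei on 6. Diaz wins 17–6.
Diaz–Aoki: Diaz 16–7.
Diaz vs Tanaka: Diaz preferred on 6+2+5 = 13 ballots; Diaz wins 13–10.
Gupta vs Larsen: 2+6+2+3 = 13 for Gupta, 10 for Larsen — Gupta by 13–10.
Gupta vs Osei: Gupta is ranked higher on 2+6+2+5+3 = 18 ballots, Osei on 5. Gupta wins 18–5.
Gupta vs Aoki: Gupta preferred on 2+6+2+3+1 = 14 ballots; Gupta wins 14–9.
Gupta vs Tanaka: Gupta preferred on 2+6+2+1 = 11 ballots; Tanaka wins 12–11.
Larsen vs Osei: Larsen is ranked higher on 6+5+4+1 = 16 ballots, Osei on 7. Larsen wins 16–7.
Larsen vs Aoki: Larsen is ranked higher on 3+4+1 = 8 ballots, Aoki on 15. Aoki wins 15–8.
Larsen vs Tanaka: Tanaka, 17–6.
Osei vs Aoki: Aoki, 17–6.
Osei vs Tanaka: Tanaka, 20–3.
Aoki vs Tanaka: Aoki preferred on 6+2+5 = 13 ballots; Aoki wins 13–10.
No nominee is unbeaten: Diaz loses to Gupta; Gupta loses to Tanaka; Larsen loses to Diaz; Osei loses to Diaz; Aoki loses to Diaz; Tanaka loses to Diaz. In particular Diaz → Tanaka → Gupta → Diaz is a majority cycle — no Condorcet winner exists.

none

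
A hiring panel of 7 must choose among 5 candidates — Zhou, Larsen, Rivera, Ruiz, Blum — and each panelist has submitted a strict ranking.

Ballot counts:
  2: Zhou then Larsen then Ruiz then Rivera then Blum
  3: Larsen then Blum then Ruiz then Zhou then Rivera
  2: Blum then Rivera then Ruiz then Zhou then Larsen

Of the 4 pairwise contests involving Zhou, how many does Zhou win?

Zhou against each rival (7 committee members):
Zhou vs Larsen: Zhou, 4–3.
Zhou vs Rivera: 5 to 2, Zhou.
Zhou vs Ruiz: Zhou is ranked higher on 2 ballots, Ruiz on 5. Ruiz wins 5–2.
Zhou–Blum: Blum 5–2.
Zhou beats Larsen, Rivera; loses to Ruiz, Blum — 2 pairwise wins.

2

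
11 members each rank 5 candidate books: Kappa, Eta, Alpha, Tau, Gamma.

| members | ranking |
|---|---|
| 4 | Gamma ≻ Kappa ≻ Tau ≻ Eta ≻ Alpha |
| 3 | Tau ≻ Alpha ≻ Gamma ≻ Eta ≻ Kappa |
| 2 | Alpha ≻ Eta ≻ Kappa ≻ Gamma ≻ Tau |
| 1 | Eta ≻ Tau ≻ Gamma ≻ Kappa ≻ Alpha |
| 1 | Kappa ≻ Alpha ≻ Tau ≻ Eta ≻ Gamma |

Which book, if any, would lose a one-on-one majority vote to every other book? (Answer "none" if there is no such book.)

none

Head-to-head results (11 members):
Kappa vs Eta: Eta, 6–5.
Kappa–Alpha: Kappa 6–5.
Kappa–Tau: Kappa 7–4.
Kappa vs Gamma: Gamma wins 8–3.
Eta–Alpha: Alpha 6–5.
Eta vs Tau: 2+1 = 3 for Eta, 8 for Tau — Tau by 8–3.
Eta vs Gamma: Eta is ranked higher on 2+1+1 = 4 ballots, Gamma on 7. Gamma wins 7–4.
Alpha vs Tau: Alpha is ranked higher on 2+1 = 3 ballots, Tau on 8. Tau wins 8–3.
Alpha vs Gamma: Alpha, 6–5.
Tau vs Gamma: 3+1+1 = 5 for Tau, 6 for Gamma — Gamma by 6–5.
No book is winless: Kappa beats Alpha; Eta beats Kappa; Alpha beats Eta; Tau beats Eta; Gamma beats Kappa. There is no Condorcet loser.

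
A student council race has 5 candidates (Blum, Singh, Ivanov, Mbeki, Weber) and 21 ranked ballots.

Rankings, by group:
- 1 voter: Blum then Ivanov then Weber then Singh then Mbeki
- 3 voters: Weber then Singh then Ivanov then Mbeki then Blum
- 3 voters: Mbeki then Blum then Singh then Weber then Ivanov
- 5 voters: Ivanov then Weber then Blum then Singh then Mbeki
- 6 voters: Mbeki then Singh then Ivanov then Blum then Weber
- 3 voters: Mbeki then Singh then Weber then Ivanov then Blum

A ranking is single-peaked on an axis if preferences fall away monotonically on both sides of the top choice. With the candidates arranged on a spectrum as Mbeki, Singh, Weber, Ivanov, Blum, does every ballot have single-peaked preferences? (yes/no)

Axis positions: Mbeki=1, Singh=2, Weber=3, Ivanov=4, Blum=5.
Group 1 (peak Blum at position 5): ranking walks positions 5-4-3-2-1, expanding outward from the peak — single-peaked.
Group 2 (peak Weber at position 3): ranking walks positions 3-2-4-1-5, expanding outward from the peak — single-peaked.
Group 3: ranking walks positions 1-5-2-3-4; Blum is ranked above Singh even though Singh lies between Blum and the peak Mbeki on the axis — preferences dip and rise again. Not single-peaked.
Group 4 (peak Ivanov at position 4): ranking walks positions 4-3-5-2-1, expanding outward from the peak — single-peaked.
Group 5: ranking walks positions 1-2-4-5-3; Ivanov is ranked above Weber even though Weber lies between Ivanov and the peak Mbeki on the axis — preferences dip and rise again. Not single-peaked.
Group 6 (peak Mbeki at position 1): ranking walks positions 1-2-3-4-5, expanding outward from the peak — single-peaked.
Group 3 violates single-peakedness, so the profile is not single-peaked on this axis.

no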